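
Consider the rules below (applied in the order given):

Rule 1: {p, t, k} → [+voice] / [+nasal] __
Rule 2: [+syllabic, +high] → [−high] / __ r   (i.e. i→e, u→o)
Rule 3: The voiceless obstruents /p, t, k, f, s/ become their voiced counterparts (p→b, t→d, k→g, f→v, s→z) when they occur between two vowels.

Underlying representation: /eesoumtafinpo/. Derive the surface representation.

eezoumdavinbo

Rule 1 (post-nasal voicing): /t/ is a voiceless stop immediately after the nasal /m/, so it voices to [d]. /p/ is a voiceless stop immediately after the nasal /n/, so it voices to [b]. /eesoumtafinpo/ → eesoumdafinbo.
Rule 2 (pre-rhotic lowering): no segment meets the environment; /eesoumdafinbo/ is unchanged.
Rule 3 (intervocalic voicing): /s/ is a voiceless obstruent between vowels /e/ and /o/, so it voices to [z]. /f/ is a voiceless obstruent between vowels /a/ and /i/, so it voices to [v]. /eesoumdafinbo/ → eezoumdavinbo.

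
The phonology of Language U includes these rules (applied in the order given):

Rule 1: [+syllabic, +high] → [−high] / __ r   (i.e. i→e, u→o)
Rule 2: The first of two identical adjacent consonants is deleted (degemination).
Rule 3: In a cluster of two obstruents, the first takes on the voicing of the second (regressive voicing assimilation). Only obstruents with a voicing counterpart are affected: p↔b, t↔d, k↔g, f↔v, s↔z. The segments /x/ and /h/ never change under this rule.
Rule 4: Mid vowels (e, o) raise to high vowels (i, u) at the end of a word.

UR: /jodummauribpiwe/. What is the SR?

Rule 1 (pre-rhotic lowering): /u/ is a high vowel immediately before /r/, so it lowers to [o]. /jodummauribpiwe/ → jodummaoribpiwe.
Rule 2 (degemination): /mm/ is a geminate; the first /m/ deletes. /jodummaoribpiwe/ → jodumaoribpiwe.
Rule 3 (regressive voicing assimilation): /b/ precedes the voiceless obstruent /p/, so it devoices to [p] by assimilation. /jodumaoribpiwe/ → jodumaorippiwe.
Rule 4 (final vowel raising): /e/ is a mid vowel in word-final position, so it raises to [i]. /jodumaorippiwe/ → jodumaorippiwi.

jodumaorippiwi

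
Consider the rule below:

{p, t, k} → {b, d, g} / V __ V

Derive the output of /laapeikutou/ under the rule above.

laabeigudou

/p/ is a voiceless stop between vowels /a/ and /e/, so it voices to [b].
/k/ is a voiceless stop between vowels /i/ and /u/, so it voices to [g].
/t/ is a voiceless stop between vowels /u/ and /o/, so it voices to [d].
Surface form: [laabeigudou].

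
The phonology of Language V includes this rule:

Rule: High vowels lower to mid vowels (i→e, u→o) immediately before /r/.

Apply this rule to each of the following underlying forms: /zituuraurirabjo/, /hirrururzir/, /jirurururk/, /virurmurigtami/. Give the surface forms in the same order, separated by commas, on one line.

/zituuraurirabjo/: /u/ is a high vowel immediately before /r/, so it lowers to [o]. /u/ is a high vowel immediately before /r/, so it lowers to [o]. /i/ is a high vowel immediately before /r/, so it lowers to [e]. → [zituoraorerabjo].
/hirrururzir/: /i/ is a high vowel immediately before /r/, so it lowers to [e]. /u/ is a high vowel immediately before /r/, so it lowers to [o]. /u/ is a high vowel immediately before /r/, so it lowers to [o]. /i/ is a high vowel immediately before /r/, so it lowers to [e]. → [herrororzer].
/jirurururk/: /i/ is a high vowel immediately before /r/, so it lowers to [e]. /u/ is a high vowel immediately before /r/, so it lowers to [o]. /u/ is a high vowel immediately before /r/, so it lowers to [o]. /u/ is a high vowel immediately before /r/, so it lowers to [o]. → [jerororork].
/virurmurigtami/: /i/ is a high vowel immediately before /r/, so it lowers to [e]. /u/ is a high vowel immediately before /r/, so it lowers to [o]. /u/ is a high vowel immediately before /r/, so it lowers to [o]. → [verormorigtami].

zituoraorerabjo, herrororzer, jerororork, verormorigtami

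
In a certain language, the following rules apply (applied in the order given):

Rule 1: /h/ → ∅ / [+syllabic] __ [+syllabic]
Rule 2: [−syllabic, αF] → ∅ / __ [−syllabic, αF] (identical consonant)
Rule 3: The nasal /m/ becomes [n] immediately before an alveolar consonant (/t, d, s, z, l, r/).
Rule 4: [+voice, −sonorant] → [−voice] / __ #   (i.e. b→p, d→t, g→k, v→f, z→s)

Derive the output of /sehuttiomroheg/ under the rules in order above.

Rule 1 (intervocalic h-deletion): /h/ occurs between vowels /e/ and /u/, so it deletes. /h/ occurs between vowels /o/ and /e/, so it deletes. /sehuttiomroheg/ → seuttiomroeg.
Rule 2 (degemination): /tt/ is a geminate; the first /t/ deletes. /seuttiomroeg/ → seutiomroeg.
Rule 3 (nasal place assimilation): /m/ precedes the alveolar consonant /r/, so it assimilates in place to [n]. /seutiomroeg/ → seutionroeg.
Rule 4 (final devoicing): /g/ is a voiced obstruent in word-final position, so it devoices to [k]. /seutionroeg/ → seutionroek.

seutionroek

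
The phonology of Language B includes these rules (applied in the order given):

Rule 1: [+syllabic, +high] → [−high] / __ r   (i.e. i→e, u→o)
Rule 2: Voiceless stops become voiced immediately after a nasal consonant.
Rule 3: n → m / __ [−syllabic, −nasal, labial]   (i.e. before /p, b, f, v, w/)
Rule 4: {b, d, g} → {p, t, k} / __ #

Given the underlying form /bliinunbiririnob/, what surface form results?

bliinumbererinop

Rule 1 (pre-rhotic lowering): /i/ is a high vowel immediately before /r/, so it lowers to [e]. /i/ is a high vowel immediately before /r/, so it lowers to [e]. /bliinunbiririnob/ → bliinunbererinob.
Rule 2 (post-nasal voicing): no segment meets the environment; /bliinunbererinob/ is unchanged.
Rule 3 (nasal place assimilation): /n/ precedes the labial consonant /b/, so it assimilates in place to [m]. /bliinunbererinob/ → bliinumbererinob.
Rule 4 (final devoicing): /b/ is a voiced stop in word-final position, so it devoices to [p]. /bliinumbererinob/ → bliinumbererinop.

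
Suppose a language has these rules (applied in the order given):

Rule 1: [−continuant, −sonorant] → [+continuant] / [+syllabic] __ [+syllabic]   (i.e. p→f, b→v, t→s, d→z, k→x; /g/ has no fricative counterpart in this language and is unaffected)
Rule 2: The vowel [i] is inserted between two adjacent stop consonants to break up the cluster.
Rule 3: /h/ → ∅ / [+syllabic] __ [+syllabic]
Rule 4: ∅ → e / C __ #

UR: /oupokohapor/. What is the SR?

oufoxoafore

Rule 1 (intervocalic spirantization): /p/ is a stop between vowels /u/ and /o/, so it spirantizes to the fricative [f]. /k/ is a stop between vowels /o/ and /o/, so it spirantizes to the fricative [x]. /p/ is a stop between vowels /a/ and /o/, so it spirantizes to the fricative [f]. /oupokohapor/ → oufoxohafor.
Rule 2 (stop-cluster i-epenthesis): no segment meets the environment; /oufoxohafor/ is unchanged.
Rule 3 (intervocalic h-deletion): /h/ occurs between vowels /o/ and /a/, so it deletes. /oufoxohafor/ → oufoxoafor.
Rule 4 (final e-epenthesis): the form ends in the consonant /r/, so [e] is inserted word-finally. /oufoxoafor/ → oufoxoafore.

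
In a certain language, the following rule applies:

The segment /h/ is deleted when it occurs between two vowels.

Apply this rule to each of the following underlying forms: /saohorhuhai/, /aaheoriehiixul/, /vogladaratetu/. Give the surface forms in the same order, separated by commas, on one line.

/saohorhuhai/: /h/ occurs between vowels /o/ and /o/, so it deletes. /h/ occurs between vowels /u/ and /a/, so it deletes. → [saoorhuai].
/aaheoriehiixul/: /h/ occurs between vowels /a/ and /e/, so it deletes. /h/ occurs between vowels /e/ and /i/, so it deletes. → [aaeorieiixul].
/vogladaratetu/: the rule's environment is not met; surfaces unchanged as [vogladaratetu].

saoorhuai, aaeorieiixul, vogladaratetu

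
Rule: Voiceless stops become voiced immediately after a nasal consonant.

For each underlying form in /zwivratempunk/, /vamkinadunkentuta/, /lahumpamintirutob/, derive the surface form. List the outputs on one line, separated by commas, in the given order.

zwivratembung, vamginadungenduta, lahumbamindirutob

/zwivratempunk/: /p/ is a voiceless stop immediately after the nasal /m/, so it voices to [b]. /k/ is a voiceless stop immediately after the nasal /n/, so it voices to [g]. → [zwivratembung].
/vamkinadunkentuta/: /k/ is a voiceless stop immediately after the nasal /m/, so it voices to [g]. /k/ is a voiceless stop immediately after the nasal /n/, so it voices to [g]. /t/ is a voiceless stop immediately after the nasal /n/, so it voices to [d]. → [vamginadungenduta].
/lahumpamintirutob/: /p/ is a voiceless stop immediately after the nasal /m/, so it voices to [b]. /t/ is a voiceless stop immediately after the nasal /n/, so it voices to [d]. → [lahumbamindirutob].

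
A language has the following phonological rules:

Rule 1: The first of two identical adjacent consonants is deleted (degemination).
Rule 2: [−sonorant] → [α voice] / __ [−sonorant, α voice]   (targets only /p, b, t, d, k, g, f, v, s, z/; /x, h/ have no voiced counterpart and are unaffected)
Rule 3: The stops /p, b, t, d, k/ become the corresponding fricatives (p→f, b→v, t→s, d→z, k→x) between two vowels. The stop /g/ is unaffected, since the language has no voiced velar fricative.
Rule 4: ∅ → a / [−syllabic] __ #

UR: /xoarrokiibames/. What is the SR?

xoaroxiivamesa

Rule 1 (degemination): /rr/ is a geminate; the first /r/ deletes. /xoarrokiibames/ → xoarokiibames.
Rule 2 (regressive voicing assimilation): no segment meets the environment; /xoarokiibames/ is unchanged.
Rule 3 (intervocalic spirantization): /k/ is a stop between vowels /o/ and /i/, so it spirantizes to the fricative [x]. /b/ is a stop between vowels /i/ and /a/, so it spirantizes to the fricative [v]. /xoarokiibames/ → xoaroxiivames.
Rule 4 (final a-epenthesis): the form ends in the consonant /s/, so [a] is inserted word-finally. /xoaroxiivames/ → xoaroxiivamesa.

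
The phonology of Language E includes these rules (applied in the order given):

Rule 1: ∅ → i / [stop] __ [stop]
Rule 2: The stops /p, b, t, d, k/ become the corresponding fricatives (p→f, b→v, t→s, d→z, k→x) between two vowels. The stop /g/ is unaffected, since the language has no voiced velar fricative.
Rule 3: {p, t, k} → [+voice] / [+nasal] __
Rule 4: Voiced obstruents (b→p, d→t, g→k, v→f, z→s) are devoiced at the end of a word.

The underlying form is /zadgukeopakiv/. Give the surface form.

zaziguxeofaxif

Rule 1 (stop-cluster i-epenthesis): /d/ and /g/ form a stop–stop cluster, so [i] is inserted between them. /zadgukeopakiv/ → zadigukeopakiv.
Rule 2 (intervocalic spirantization): /d/ is a stop between vowels /a/ and /i/, so it spirantizes to the fricative [z]. /k/ is a stop between vowels /u/ and /e/, so it spirantizes to the fricative [x]. /p/ is a stop between vowels /o/ and /a/, so it spirantizes to the fricative [f]. /k/ is a stop between vowels /a/ and /i/, so it spirantizes to the fricative [x]. /zadigukeopakiv/ → zaziguxeofaxiv.
Rule 3 (post-nasal voicing): no segment meets the environment; /zaziguxeofaxiv/ is unchanged.
Rule 4 (final devoicing): /v/ is a voiced obstruent in word-final position, so it devoices to [f]. /zaziguxeofaxiv/ → zaziguxeofaxif.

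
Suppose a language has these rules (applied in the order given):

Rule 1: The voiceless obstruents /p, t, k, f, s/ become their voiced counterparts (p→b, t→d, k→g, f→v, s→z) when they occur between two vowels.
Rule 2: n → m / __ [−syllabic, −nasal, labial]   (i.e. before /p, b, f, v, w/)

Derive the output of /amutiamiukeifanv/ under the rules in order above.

Rule 1 (intervocalic voicing): /t/ is a voiceless obstruent between vowels /u/ and /i/, so it voices to [d]. /k/ is a voiceless obstruent between vowels /u/ and /e/, so it voices to [g]. /f/ is a voiceless obstruent between vowels /i/ and /a/, so it voices to [v]. /amutiamiukeifanv/ → amudiamiugeivanv.
Rule 2 (nasal place assimilation): /n/ precedes the labial consonant /v/, so it assimilates in place to [m]. /amudiamiugeivanv/ → amudiamiugeivamv.

amudiamiugeivamv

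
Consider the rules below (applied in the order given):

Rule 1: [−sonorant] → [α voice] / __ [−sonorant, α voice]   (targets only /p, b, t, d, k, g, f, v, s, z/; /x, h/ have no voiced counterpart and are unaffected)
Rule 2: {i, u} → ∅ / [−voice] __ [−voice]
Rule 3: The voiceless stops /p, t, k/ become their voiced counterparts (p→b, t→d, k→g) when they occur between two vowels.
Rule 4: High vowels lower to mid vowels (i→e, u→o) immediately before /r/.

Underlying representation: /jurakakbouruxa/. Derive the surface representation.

joragagbooruxa

Rule 1 (regressive voicing assimilation): /k/ precedes the voiced obstruent /b/, so it voices to [g] by assimilation. /jurakakbouruxa/ → jurakagbouruxa.
Rule 2 (high vowel syncope): no segment meets the environment; /jurakagbouruxa/ is unchanged.
Rule 3 (intervocalic voicing): /k/ is a voiceless stop between vowels /a/ and /a/, so it voices to [g]. /jurakagbouruxa/ → juragagbouruxa.
Rule 4 (pre-rhotic lowering): /u/ is a high vowel immediately before /r/, so it lowers to [o]. /u/ is a high vowel immediately before /r/, so it lowers to [o]. /juragagbouruxa/ → joragagbooruxa.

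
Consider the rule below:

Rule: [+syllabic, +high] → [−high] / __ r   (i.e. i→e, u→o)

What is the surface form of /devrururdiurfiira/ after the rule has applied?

/u/ is a high vowel immediately before /r/, so it lowers to [o].
/u/ is a high vowel immediately before /r/, so it lowers to [o].
/u/ is a high vowel immediately before /r/, so it lowers to [o].
/i/ is a high vowel immediately before /r/, so it lowers to [e].
The other instances of /i/ do not occur in the required environment and remain unchanged.
Surface form: [devrorordiorfiera].

devrorordiorfiera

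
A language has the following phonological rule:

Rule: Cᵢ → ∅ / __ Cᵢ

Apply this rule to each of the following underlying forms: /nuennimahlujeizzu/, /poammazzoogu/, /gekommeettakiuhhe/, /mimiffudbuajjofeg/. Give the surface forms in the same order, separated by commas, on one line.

nuenimahlujeizu, poamazoogu, gekomeetakiuhe, mimifudbuajofeg

/nuennimahlujeizzu/: /nn/ is a geminate; the first /n/ deletes. /zz/ is a geminate; the first /z/ deletes. → [nuenimahlujeizu].
/poammazzoogu/: /mm/ is a geminate; the first /m/ deletes. /zz/ is a geminate; the first /z/ deletes. → [poamazoogu].
/gekommeettakiuhhe/: /mm/ is a geminate; the first /m/ deletes. /tt/ is a geminate; the first /t/ deletes. /hh/ is a geminate; the first /h/ deletes. → [gekomeetakiuhe].
/mimiffudbuajjofeg/: /ff/ is a geminate; the first /f/ deletes. /jj/ is a geminate; the first /j/ deletes. → [mimifudbuajofeg].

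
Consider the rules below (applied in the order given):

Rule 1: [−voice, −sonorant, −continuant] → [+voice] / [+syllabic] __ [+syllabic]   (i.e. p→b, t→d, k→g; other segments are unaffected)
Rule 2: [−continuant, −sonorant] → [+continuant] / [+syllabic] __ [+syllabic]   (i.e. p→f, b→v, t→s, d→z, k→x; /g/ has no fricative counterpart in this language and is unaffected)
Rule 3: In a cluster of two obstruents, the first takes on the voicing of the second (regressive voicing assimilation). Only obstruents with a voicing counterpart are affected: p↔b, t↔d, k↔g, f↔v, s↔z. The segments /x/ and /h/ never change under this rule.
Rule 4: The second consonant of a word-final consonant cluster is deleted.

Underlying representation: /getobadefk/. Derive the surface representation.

Rule 1 (intervocalic voicing): /t/ is a voiceless stop between vowels /e/ and /o/, so it voices to [d]. /getobadefk/ → gedobadefk.
Rule 2 (intervocalic spirantization): /d/ is a stop between vowels /e/ and /o/, so it spirantizes to the fricative [z]. /b/ is a stop between vowels /o/ and /a/, so it spirantizes to the fricative [v]. /d/ is a stop between vowels /a/ and /e/, so it spirantizes to the fricative [z]. /gedobadefk/ → gezovazefk.
Rule 3 (regressive voicing assimilation): no segment meets the environment; /gezovazefk/ is unchanged.
Rule 4 (final cluster simplification): /k/ is the second consonant of a word-final cluster /fk/, so it deletes. /gezovazefk/ → gezovazef.

gezovazef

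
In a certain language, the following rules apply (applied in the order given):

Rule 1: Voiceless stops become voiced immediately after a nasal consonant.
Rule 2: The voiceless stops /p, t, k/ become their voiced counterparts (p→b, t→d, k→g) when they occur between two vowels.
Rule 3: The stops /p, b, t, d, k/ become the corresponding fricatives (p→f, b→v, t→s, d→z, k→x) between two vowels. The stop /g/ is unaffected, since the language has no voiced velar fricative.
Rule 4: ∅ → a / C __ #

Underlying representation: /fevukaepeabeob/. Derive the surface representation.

Rule 1 (post-nasal voicing): no segment meets the environment; /fevukaepeabeob/ is unchanged.
Rule 2 (intervocalic voicing): /k/ is a voiceless stop between vowels /u/ and /a/, so it voices to [g]. /p/ is a voiceless stop between vowels /e/ and /e/, so it voices to [b]. /fevukaepeabeob/ → fevugaebeabeob.
Rule 3 (intervocalic spirantization): /b/ is a stop between vowels /e/ and /e/, so it spirantizes to the fricative [v]. /b/ is a stop between vowels /a/ and /e/, so it spirantizes to the fricative [v]. /fevugaebeabeob/ → fevugaeveaveob.
Rule 4 (final a-epenthesis): the form ends in the consonant /b/, so [a] is inserted word-finally. /fevugaeveaveob/ → fevugaeveaveoba.

fevugaeveaveoba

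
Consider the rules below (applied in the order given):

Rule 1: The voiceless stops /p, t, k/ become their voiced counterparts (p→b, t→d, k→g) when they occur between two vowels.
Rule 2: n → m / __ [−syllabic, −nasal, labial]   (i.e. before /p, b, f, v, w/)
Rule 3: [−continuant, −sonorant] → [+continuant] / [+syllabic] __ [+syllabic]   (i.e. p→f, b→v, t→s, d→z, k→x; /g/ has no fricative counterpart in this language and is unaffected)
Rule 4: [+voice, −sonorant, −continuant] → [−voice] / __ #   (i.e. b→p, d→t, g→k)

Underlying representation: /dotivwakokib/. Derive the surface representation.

Rule 1 (intervocalic voicing): /t/ is a voiceless stop between vowels /o/ and /i/, so it voices to [d]. /k/ is a voiceless stop between vowels /a/ and /o/, so it voices to [g]. /k/ is a voiceless stop between vowels /o/ and /i/, so it voices to [g]. /dotivwakokib/ → dodivwagogib.
Rule 2 (nasal place assimilation): no segment meets the environment; /dodivwagogib/ is unchanged.
Rule 3 (intervocalic spirantization): /d/ is a stop between vowels /o/ and /i/, so it spirantizes to the fricative [z]. /dodivwagogib/ → dozivwagogib.
Rule 4 (final devoicing): /b/ is a voiced stop in word-final position, so it devoices to [p]. /dozivwagogib/ → dozivwagogip.

dozivwagogip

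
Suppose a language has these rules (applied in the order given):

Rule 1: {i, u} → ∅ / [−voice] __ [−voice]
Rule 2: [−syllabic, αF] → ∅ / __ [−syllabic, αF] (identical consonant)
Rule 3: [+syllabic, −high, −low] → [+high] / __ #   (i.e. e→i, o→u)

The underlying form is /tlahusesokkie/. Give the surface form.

tlahsesokii

Rule 1 (high vowel syncope): /u/ is a high vowel flanked by voiceless consonants /h/ and /s/, so it deletes. /tlahusesokkie/ → tlahsesokkie.
Rule 2 (degemination): /kk/ is a geminate; the first /k/ deletes. /tlahsesokkie/ → tlahsesokie.
Rule 3 (final vowel raising): /e/ is a mid vowel in word-final position, so it raises to [i]. /tlahsesokie/ → tlahsesokii.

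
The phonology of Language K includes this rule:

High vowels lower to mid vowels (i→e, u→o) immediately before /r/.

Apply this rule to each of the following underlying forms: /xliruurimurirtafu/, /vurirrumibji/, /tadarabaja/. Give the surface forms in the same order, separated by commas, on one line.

xleruorimorertafu, vorerrumibji, tadarabaja

/xliruurimurirtafu/: /i/ is a high vowel immediately before /r/, so it lowers to [e]. /u/ is a high vowel immediately before /r/, so it lowers to [o]. /u/ is a high vowel immediately before /r/, so it lowers to [o]. /i/ is a high vowel immediately before /r/, so it lowers to [e]. → [xleruorimorertafu].
/vurirrumibji/: /u/ is a high vowel immediately before /r/, so it lowers to [o]. /i/ is a high vowel immediately before /r/, so it lowers to [e]. → [vorerrumibji].
/tadarabaja/: the rule's environment is not met; surfaces unchanged as [tadarabaja].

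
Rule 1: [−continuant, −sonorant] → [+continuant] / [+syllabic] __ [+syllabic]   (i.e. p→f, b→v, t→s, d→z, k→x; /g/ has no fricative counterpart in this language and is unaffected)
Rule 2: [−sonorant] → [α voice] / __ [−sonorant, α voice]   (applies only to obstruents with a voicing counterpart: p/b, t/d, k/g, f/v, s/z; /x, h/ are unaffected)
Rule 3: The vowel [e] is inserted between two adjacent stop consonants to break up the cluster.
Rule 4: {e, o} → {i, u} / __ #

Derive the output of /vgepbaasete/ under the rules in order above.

Rule 1 (intervocalic spirantization): /t/ is a stop between vowels /e/ and /e/, so it spirantizes to the fricative [s]. /vgepbaasete/ → vgepbaasese.
Rule 2 (regressive voicing assimilation): /p/ precedes the voiced obstruent /b/, so it voices to [b] by assimilation. /vgepbaasese/ → vgebbaasese.
Rule 3 (stop-cluster e-epenthesis): /b/ and /b/ form a stop–stop cluster, so [e] is inserted between them. /vgebbaasese/ → vgebebaasese.
Rule 4 (final vowel raising): /e/ is a mid vowel in word-final position, so it raises to [i]. /vgebebaasese/ → vgebebaasesi.

vgebebaasesi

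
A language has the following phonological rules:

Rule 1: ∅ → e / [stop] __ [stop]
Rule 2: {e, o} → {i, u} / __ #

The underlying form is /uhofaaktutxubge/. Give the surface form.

Rule 1 (stop-cluster e-epenthesis): /k/ and /t/ form a stop–stop cluster, so [e] is inserted between them. /b/ and /g/ form a stop–stop cluster, so [e] is inserted between them. /uhofaaktutxubge/ → uhofaaketutxubege.
Rule 2 (final vowel raising): /e/ is a mid vowel in word-final position, so it raises to [i]. /uhofaaketutxubege/ → uhofaaketutxubegi.

uhofaaketutxubegi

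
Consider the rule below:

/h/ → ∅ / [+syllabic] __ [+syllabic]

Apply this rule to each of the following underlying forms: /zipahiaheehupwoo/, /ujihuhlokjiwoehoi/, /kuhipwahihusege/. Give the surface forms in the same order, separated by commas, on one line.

/zipahiaheehupwoo/: /h/ occurs between vowels /a/ and /i/, so it deletes. /h/ occurs between vowels /a/ and /e/, so it deletes. /h/ occurs between vowels /e/ and /u/, so it deletes. → [zipaiaeeupwoo].
/ujihuhlokjiwoehoi/: /h/ occurs between vowels /i/ and /u/, so it deletes. /h/ occurs between vowels /e/ and /o/, so it deletes. → [ujiuhlokjiwoeoi].
/kuhipwahihusege/: /h/ occurs between vowels /u/ and /i/, so it deletes. /h/ occurs between vowels /a/ and /i/, so it deletes. /h/ occurs between vowels /i/ and /u/, so it deletes. → [kuipwaiusege].

zipaiaeeupwoo, ujiuhlokjiwoeoi, kuipwaiusege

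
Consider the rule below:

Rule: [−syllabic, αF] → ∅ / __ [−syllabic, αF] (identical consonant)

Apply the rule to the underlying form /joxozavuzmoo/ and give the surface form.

joxozavuzmoo

No segment of /joxozavuzmoo/ meets the structural description of the rule, so the form surfaces unchanged.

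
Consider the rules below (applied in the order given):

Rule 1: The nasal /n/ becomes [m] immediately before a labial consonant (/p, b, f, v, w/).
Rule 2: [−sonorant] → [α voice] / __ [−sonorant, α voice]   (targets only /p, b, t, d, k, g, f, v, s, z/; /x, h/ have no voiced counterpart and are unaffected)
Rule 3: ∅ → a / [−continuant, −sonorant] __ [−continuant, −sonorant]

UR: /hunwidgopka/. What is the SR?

humwidagopaka

Rule 1 (nasal place assimilation): /n/ precedes the labial consonant /w/, so it assimilates in place to [m]. /hunwidgopka/ → humwidgopka.
Rule 2 (regressive voicing assimilation): no segment meets the environment; /humwidgopka/ is unchanged.
Rule 3 (stop-cluster a-epenthesis): /d/ and /g/ form a stop–stop cluster, so [a] is inserted between them. /p/ and /k/ form a stop–stop cluster, so [a] is inserted between them. /humwidgopka/ → humwidagopaka.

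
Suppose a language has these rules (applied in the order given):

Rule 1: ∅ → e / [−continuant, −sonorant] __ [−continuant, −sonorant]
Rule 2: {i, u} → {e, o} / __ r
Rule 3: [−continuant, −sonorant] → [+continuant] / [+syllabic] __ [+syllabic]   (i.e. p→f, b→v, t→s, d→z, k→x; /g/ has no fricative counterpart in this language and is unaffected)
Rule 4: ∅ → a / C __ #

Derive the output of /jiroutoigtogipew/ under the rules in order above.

jerousoigesogifewa

Rule 1 (stop-cluster e-epenthesis): /g/ and /t/ form a stop–stop cluster, so [e] is inserted between them. /jiroutoigtogipew/ → jiroutoigetogipew.
Rule 2 (pre-rhotic lowering): /i/ is a high vowel immediately before /r/, so it lowers to [e]. /jiroutoigetogipew/ → jeroutoigetogipew.
Rule 3 (intervocalic spirantization): /t/ is a stop between vowels /u/ and /o/, so it spirantizes to the fricative [s]. /t/ is a stop between vowels /e/ and /o/, so it spirantizes to the fricative [s]. /p/ is a stop between vowels /i/ and /e/, so it spirantizes to the fricative [f]. /jeroutoigetogipew/ → jerousoigesogifew.
Rule 4 (final a-epenthesis): the form ends in the consonant /w/, so [a] is inserted word-finally. /jerousoigesogifew/ → jerousoigesogifewa.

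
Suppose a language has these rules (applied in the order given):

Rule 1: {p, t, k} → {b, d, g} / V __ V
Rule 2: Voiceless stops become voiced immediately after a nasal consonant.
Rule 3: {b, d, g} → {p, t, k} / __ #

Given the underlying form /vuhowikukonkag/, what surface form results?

Rule 1 (intervocalic voicing): /k/ is a voiceless stop between vowels /i/ and /u/, so it voices to [g]. /k/ is a voiceless stop between vowels /u/ and /o/, so it voices to [g]. /vuhowikukonkag/ → vuhowigugonkag.
Rule 2 (post-nasal voicing): /k/ is a voiceless stop immediately after the nasal /n/, so it voices to [g]. /vuhowigugonkag/ → vuhowigugongag.
Rule 3 (final devoicing): /g/ is a voiced stop in word-final position, so it devoices to [k]. /vuhowigugongag/ → vuhowigugongak.

vuhowigugongak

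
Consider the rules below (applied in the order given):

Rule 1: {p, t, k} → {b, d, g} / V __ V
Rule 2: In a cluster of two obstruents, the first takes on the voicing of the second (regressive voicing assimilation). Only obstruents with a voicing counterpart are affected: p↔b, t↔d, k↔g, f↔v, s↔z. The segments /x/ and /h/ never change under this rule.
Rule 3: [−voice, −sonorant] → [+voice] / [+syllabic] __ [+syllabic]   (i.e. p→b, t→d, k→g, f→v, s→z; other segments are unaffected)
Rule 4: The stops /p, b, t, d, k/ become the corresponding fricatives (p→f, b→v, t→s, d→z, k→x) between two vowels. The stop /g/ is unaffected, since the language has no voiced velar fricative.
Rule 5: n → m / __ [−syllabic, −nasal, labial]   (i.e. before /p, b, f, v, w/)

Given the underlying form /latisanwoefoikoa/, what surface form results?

Rule 1 (intervocalic voicing): /t/ is a voiceless stop between vowels /a/ and /i/, so it voices to [d]. /k/ is a voiceless stop between vowels /i/ and /o/, so it voices to [g]. /latisanwoefoikoa/ → ladisanwoefoigoa.
Rule 2 (regressive voicing assimilation): no segment meets the environment; /ladisanwoefoigoa/ is unchanged.
Rule 3 (intervocalic voicing): /s/ is a voiceless obstruent between vowels /i/ and /a/, so it voices to [z]. /f/ is a voiceless obstruent between vowels /e/ and /o/, so it voices to [v]. /ladisanwoefoigoa/ → ladizanwoevoigoa.
Rule 4 (intervocalic spirantization): /d/ is a stop between vowels /a/ and /i/, so it spirantizes to the fricative [z]. /ladizanwoevoigoa/ → lazizanwoevoigoa.
Rule 5 (nasal place assimilation): /n/ precedes the labial consonant /w/, so it assimilates in place to [m]. /lazizanwoevoigoa/ → lazizamwoevoigoa.

lazizamwoevoigoa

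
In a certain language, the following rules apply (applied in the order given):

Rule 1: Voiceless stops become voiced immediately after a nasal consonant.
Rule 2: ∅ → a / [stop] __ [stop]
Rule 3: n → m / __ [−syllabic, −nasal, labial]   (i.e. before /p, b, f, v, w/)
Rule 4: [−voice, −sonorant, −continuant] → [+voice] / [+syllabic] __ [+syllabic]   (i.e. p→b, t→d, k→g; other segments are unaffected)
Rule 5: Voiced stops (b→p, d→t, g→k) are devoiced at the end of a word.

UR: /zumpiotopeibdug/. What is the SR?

Rule 1 (post-nasal voicing): /p/ is a voiceless stop immediately after the nasal /m/, so it voices to [b]. /zumpiotopeibdug/ → zumbiotopeibdug.
Rule 2 (stop-cluster a-epenthesis): /b/ and /d/ form a stop–stop cluster, so [a] is inserted between them. /zumbiotopeibdug/ → zumbiotopeibadug.
Rule 3 (nasal place assimilation): no segment meets the environment; /zumbiotopeibadug/ is unchanged.
Rule 4 (intervocalic voicing): /t/ is a voiceless stop between vowels /o/ and /o/, so it voices to [d]. /p/ is a voiceless stop between vowels /o/ and /e/, so it voices to [b]. /zumbiotopeibadug/ → zumbiodobeibadug.
Rule 5 (final devoicing): /g/ is a voiced stop in word-final position, so it devoices to [k]. /zumbiodobeibadug/ → zumbiodobeibaduk.

zumbiodobeibaduk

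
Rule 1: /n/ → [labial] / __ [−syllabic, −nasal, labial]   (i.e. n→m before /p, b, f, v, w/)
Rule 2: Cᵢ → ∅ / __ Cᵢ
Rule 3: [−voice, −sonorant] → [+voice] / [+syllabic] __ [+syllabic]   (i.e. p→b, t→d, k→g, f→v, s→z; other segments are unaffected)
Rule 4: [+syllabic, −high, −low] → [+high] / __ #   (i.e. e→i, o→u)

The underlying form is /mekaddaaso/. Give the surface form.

megadaazu

Rule 1 (nasal place assimilation): no segment meets the environment; /mekaddaaso/ is unchanged.
Rule 2 (degemination): /dd/ is a geminate; the first /d/ deletes. /mekaddaaso/ → mekadaaso.
Rule 3 (intervocalic voicing): /k/ is a voiceless obstruent between vowels /e/ and /a/, so it voices to [g]. /s/ is a voiceless obstruent between vowels /a/ and /o/, so it voices to [z]. /mekadaaso/ → megadaazo.
Rule 4 (final vowel raising): /o/ is a mid vowel in word-final position, so it raises to [u]. /megadaazo/ → megadaazu.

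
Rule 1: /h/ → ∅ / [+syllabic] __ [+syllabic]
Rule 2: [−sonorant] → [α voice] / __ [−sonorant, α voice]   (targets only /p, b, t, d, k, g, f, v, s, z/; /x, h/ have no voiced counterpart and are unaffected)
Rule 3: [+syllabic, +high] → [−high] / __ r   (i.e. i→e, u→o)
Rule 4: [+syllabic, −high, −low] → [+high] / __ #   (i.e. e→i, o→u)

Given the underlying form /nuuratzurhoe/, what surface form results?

Rule 1 (intervocalic h-deletion): no segment meets the environment; /nuuratzurhoe/ is unchanged.
Rule 2 (regressive voicing assimilation): /t/ precedes the voiced obstruent /z/, so it voices to [d] by assimilation. /nuuratzurhoe/ → nuuradzurhoe.
Rule 3 (pre-rhotic lowering): /u/ is a high vowel immediately before /r/, so it lowers to [o]. /u/ is a high vowel immediately before /r/, so it lowers to [o]. /nuuradzurhoe/ → nuoradzorhoe.
Rule 4 (final vowel raising): /e/ is a mid vowel in word-final position, so it raises to [i]. /nuoradzorhoe/ → nuoradzorhoi.

nuoradzorhoi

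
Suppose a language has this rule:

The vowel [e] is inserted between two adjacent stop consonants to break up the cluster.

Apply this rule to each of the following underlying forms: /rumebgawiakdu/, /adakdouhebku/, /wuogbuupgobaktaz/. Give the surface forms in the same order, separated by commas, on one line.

rumebegawiakedu, adakedouhebeku, wuogebuupegobaketaz

/rumebgawiakdu/: /b/ and /g/ form a stop–stop cluster, so [e] is inserted between them. /k/ and /d/ form a stop–stop cluster, so [e] is inserted between them. → [rumebegawiakedu].
/adakdouhebku/: /k/ and /d/ form a stop–stop cluster, so [e] is inserted between them. /b/ and /k/ form a stop–stop cluster, so [e] is inserted between them. → [adakedouhebeku].
/wuogbuupgobaktaz/: /g/ and /b/ form a stop–stop cluster, so [e] is inserted between them. /p/ and /g/ form a stop–stop cluster, so [e] is inserted between them. /k/ and /t/ form a stop–stop cluster, so [e] is inserted between them. → [wuogebuupegobaketaz].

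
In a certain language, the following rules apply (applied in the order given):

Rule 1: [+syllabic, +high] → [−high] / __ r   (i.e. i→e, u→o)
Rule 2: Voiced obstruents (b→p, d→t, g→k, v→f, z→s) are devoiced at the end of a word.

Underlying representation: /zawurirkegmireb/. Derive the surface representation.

Rule 1 (pre-rhotic lowering): /u/ is a high vowel immediately before /r/, so it lowers to [o]. /i/ is a high vowel immediately before /r/, so it lowers to [e]. /i/ is a high vowel immediately before /r/, so it lowers to [e]. /zawurirkegmireb/ → zaworerkegmereb.
Rule 2 (final devoicing): /b/ is a voiced obstruent in word-final position, so it devoices to [p]. /zaworerkegmereb/ → zaworerkegmerep.

zaworerkegmerep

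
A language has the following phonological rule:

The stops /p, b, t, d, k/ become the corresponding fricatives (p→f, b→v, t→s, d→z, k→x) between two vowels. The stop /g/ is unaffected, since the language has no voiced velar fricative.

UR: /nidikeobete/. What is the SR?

/d/ is a stop between vowels /i/ and /i/, so it spirantizes to the fricative [z].
/k/ is a stop between vowels /i/ and /e/, so it spirantizes to the fricative [x].
/b/ is a stop between vowels /o/ and /e/, so it spirantizes to the fricative [v].
/t/ is a stop between vowels /e/ and /e/, so it spirantizes to the fricative [s].
Surface form: [nizixeovese].

nizixeovese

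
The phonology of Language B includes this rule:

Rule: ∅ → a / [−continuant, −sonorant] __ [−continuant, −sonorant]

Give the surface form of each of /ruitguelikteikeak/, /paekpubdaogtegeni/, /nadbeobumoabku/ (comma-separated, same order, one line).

/ruitguelikteikeak/: /t/ and /g/ form a stop–stop cluster, so [a] is inserted between them. /k/ and /t/ form a stop–stop cluster, so [a] is inserted between them. → [ruitaguelikateikeak].
/paekpubdaogtegeni/: /k/ and /p/ form a stop–stop cluster, so [a] is inserted between them. /b/ and /d/ form a stop–stop cluster, so [a] is inserted between them. /g/ and /t/ form a stop–stop cluster, so [a] is inserted between them. → [paekapubadaogategeni].
/nadbeobumoabku/: /d/ and /b/ form a stop–stop cluster, so [a] is inserted between them. /b/ and /k/ form a stop–stop cluster, so [a] is inserted between them. → [nadabeobumoabaku].

ruitaguelikateikeak, paekapubadaogategeni, nadabeobumoabaku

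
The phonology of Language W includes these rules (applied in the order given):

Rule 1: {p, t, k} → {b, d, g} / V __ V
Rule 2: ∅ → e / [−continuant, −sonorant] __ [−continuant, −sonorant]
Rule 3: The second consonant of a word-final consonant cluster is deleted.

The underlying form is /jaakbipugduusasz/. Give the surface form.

Rule 1 (intervocalic voicing): /p/ is a voiceless stop between vowels /i/ and /u/, so it voices to [b]. /jaakbipugduusasz/ → jaakbibugduusasz.
Rule 2 (stop-cluster e-epenthesis): /k/ and /b/ form a stop–stop cluster, so [e] is inserted between them. /g/ and /d/ form a stop–stop cluster, so [e] is inserted between them. /jaakbibugduusasz/ → jaakebibugeduusasz.
Rule 3 (final cluster simplification): /z/ is the second consonant of a word-final cluster /sz/, so it deletes. /jaakebibugeduusasz/ → jaakebibugeduusas.

jaakebibugeduusas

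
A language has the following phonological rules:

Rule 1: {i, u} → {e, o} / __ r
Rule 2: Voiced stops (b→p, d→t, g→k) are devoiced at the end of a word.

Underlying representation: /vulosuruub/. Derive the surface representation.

vulosoruup

Rule 1 (pre-rhotic lowering): /u/ is a high vowel immediately before /r/, so it lowers to [o]. /vulosuruub/ → vulosoruub.
Rule 2 (final devoicing): /b/ is a voiced stop in word-final position, so it devoices to [p]. /vulosoruub/ → vulosoruup.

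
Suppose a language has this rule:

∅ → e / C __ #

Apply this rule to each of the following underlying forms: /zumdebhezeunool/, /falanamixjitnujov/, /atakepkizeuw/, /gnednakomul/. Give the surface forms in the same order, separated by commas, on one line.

/zumdebhezeunool/: the form ends in the consonant /l/, so [e] is inserted word-finally. → [zumdebhezeunoole].
/falanamixjitnujov/: the form ends in the consonant /v/, so [e] is inserted word-finally. → [falanamixjitnujove].
/atakepkizeuw/: the form ends in the consonant /w/, so [e] is inserted word-finally. → [atakepkizeuwe].
/gnednakomul/: the form ends in the consonant /l/, so [e] is inserted word-finally. → [gnednakomule].

zumdebhezeunoole, falanamixjitnujove, atakepkizeuwe, gnednakomule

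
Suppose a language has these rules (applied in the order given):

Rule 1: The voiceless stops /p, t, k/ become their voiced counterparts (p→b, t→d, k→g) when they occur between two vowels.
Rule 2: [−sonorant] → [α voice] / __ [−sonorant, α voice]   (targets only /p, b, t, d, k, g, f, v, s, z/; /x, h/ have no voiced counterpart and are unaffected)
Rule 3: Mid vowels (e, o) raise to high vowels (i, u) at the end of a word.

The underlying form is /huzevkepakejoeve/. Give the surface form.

Rule 1 (intervocalic voicing): /p/ is a voiceless stop between vowels /e/ and /a/, so it voices to [b]. /k/ is a voiceless stop between vowels /a/ and /e/, so it voices to [g]. /huzevkepakejoeve/ → huzevkebagejoeve.
Rule 2 (regressive voicing assimilation): /v/ precedes the voiceless obstruent /k/, so it devoices to [f] by assimilation. /huzevkebagejoeve/ → huzefkebagejoeve.
Rule 3 (final vowel raising): /e/ is a mid vowel in word-final position, so it raises to [i]. /huzefkebagejoeve/ → huzefkebagejoevi.

huzefkebagejoevi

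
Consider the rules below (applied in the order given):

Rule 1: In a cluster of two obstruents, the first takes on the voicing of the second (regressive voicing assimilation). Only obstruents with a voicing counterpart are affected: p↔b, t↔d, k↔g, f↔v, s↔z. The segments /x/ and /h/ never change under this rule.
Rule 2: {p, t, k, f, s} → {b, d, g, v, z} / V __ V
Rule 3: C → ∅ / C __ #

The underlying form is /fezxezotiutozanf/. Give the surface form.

Rule 1 (regressive voicing assimilation): /z/ precedes the voiceless obstruent /x/, so it devoices to [s] by assimilation. /fezxezotiutozanf/ → fesxezotiutozanf.
Rule 2 (intervocalic voicing): /t/ is a voiceless obstruent between vowels /o/ and /i/, so it voices to [d]. /t/ is a voiceless obstruent between vowels /u/ and /o/, so it voices to [d]. /fesxezotiutozanf/ → fesxezodiudozanf.
Rule 3 (final cluster simplification): /f/ is the second consonant of a word-final cluster /nf/, so it deletes. /fesxezodiudozanf/ → fesxezodiudozan.

fesxezodiudozan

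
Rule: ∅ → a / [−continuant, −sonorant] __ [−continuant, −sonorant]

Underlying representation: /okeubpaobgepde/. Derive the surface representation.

/b/ and /p/ form a stop–stop cluster, so [a] is inserted between them.
/b/ and /g/ form a stop–stop cluster, so [a] is inserted between them.
/p/ and /d/ form a stop–stop cluster, so [a] is inserted between them.
Surface form: [okeubapaobagepade].

okeubapaobagepade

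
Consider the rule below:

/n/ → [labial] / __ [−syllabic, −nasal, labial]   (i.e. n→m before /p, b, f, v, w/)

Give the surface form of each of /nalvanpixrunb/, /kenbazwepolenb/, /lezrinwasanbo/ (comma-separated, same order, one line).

/nalvanpixrunb/: /n/ precedes the labial consonant /p/, so it assimilates in place to [m]. /n/ precedes the labial consonant /b/, so it assimilates in place to [m]. → [nalvampixrumb].
/kenbazwepolenb/: /n/ precedes the labial consonant /b/, so it assimilates in place to [m]. /n/ precedes the labial consonant /b/, so it assimilates in place to [m]. → [kembazwepolemb].
/lezrinwasanbo/: /n/ precedes the labial consonant /w/, so it assimilates in place to [m]. /n/ precedes the labial consonant /b/, so it assimilates in place to [m]. → [lezrimwasambo].

nalvampixrumb, kembazwepolemb, lezrimwasambo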